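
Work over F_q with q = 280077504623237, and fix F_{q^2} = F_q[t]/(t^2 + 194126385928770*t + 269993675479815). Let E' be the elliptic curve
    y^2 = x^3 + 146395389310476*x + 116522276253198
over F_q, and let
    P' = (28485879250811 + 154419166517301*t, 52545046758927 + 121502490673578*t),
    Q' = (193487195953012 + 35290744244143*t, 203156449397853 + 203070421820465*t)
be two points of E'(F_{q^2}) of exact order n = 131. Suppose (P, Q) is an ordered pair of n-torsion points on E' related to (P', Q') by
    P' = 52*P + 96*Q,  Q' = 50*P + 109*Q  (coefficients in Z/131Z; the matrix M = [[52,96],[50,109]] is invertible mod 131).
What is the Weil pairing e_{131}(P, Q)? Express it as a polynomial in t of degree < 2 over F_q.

e_{131}(aP+bQ,cP+dQ) = e_{131}(P,Q)^(ad-bc); with (a,b,c,d)=(52,96,50,109) this gives the det-131 law.
So e_{131}(P,Q) = e_{131}(P',Q')^{8}, since 82*8 = 1 mod 131.
8-bit Miller (10000011) on E'/F_{280077504623237} with a'=146395389310476, b'=116522276253198: accumulate tangent/chord ratios at Q'+S and P'+S'.
So e_{131}(P',Q') = 71559047438313 + 25073345173379*t.
Raise to 8: e(P,Q) = 160435729642055 + 243634448157151*t in mu_{131}.

160435729642055 + 243634448157151*t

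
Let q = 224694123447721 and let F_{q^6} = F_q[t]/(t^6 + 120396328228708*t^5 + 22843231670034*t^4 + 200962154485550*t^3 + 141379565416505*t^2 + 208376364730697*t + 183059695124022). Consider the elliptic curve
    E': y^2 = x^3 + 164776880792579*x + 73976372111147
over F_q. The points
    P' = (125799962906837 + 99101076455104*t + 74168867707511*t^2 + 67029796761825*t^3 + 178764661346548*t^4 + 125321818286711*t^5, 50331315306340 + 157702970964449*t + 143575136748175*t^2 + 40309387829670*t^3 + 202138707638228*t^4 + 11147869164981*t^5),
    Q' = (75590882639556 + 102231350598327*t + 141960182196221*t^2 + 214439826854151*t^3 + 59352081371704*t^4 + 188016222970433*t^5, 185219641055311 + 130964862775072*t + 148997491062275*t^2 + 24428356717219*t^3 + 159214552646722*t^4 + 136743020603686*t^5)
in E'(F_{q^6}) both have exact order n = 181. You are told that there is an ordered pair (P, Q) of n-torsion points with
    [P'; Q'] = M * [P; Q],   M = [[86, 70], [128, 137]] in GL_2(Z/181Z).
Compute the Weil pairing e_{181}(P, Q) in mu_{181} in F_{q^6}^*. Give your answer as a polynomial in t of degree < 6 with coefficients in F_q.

42063376375997 + 2818632005094*t + 169857559337692*t^2 + 122679504804658*t^3 + 189588325876685*t^4 + 106350249724172*t^5

Alternating bilinearity on E[181] (values in mu_{181} in F_{224694123447721^6}) gives e(P',Q') = e(P,Q)^det(M).
det M = 86*137 - 70*128 = 2822 = 107 (mod 181); 107^{-1} = 22 (mod 181).
Build f_{181,P'} and f_{181,Q'} via the 8-bit ladder of 181=10110101_2; evaluate at shifted divisors; quotient in F_{224694123447721^6}.
f_P(D_Q)/f_Q(D_P) = 176256642122711 + 110097220579571*t + 99127317465685*t^2 + 147710049563083*t^3 + 27321172222561*t^4 + 30664881872588*t^5.
e_{181}(P,Q) = (176256642122711 + 110097220579571*t + 99127317465685*t^2 + 147710049563083*t^3 + 27321172222561*t^4 + 30664881872588*t^5)^{22} = 42063376375997 + 2818632005094*t + 169857559337692*t^2 + 122679504804658*t^3 + 189588325876685*t^4 + 106350249724172*t^5.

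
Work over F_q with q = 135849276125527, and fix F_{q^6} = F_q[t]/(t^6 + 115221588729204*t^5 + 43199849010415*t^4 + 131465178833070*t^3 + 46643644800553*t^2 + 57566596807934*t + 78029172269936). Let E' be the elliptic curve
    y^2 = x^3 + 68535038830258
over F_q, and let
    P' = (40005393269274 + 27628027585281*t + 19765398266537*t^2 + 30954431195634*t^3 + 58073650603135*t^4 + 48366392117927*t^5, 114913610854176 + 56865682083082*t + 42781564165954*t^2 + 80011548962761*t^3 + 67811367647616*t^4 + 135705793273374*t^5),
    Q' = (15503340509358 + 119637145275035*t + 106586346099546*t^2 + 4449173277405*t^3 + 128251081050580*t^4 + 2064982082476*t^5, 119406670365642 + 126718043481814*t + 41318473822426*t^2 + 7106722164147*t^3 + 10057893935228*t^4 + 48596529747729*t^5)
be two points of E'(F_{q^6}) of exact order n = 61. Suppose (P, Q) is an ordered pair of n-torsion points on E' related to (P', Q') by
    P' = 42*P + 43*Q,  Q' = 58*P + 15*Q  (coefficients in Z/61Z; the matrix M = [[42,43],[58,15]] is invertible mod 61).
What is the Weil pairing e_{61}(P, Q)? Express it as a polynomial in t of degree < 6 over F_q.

85703613365948 + 11294641395266*t + 18069783236692*t^2 + 25960102917198*t^3 + 64738748923972*t^4 + 50259360334481*t^5

Alternating bilinearity on E[61] (values in mu_{61} in F_{135849276125527^6}) gives e(P',Q') = e(P,Q)^det(M).
det M = 42*15 - 43*58 = -1864 = 27 (mod 61); 27^{-1} = 52 (mod 61).
Build f_{61,P'} and f_{61,Q'} via the 6-bit ladder of 61=111101_2; evaluate at shifted divisors; quotient in F_{135849276125527^6}.
e_{61}(P',Q') = 43505898131141 + 113094903384921*t + 22448178615840*t^2 + 24605790984840*t^3 + 101494626860977*t^4 + 46708660117302*t^5.
(43505898131141 + 113094903384921*t + 22448178615840*t^2 + 24605790984840*t^3 + 101494626860977*t^4 + 46708660117302*t^5)^{52} mod (135849276125527,f) = 85703613365948 + 11294641395266*t + 18069783236692*t^2 + 25960102917198*t^3 + 64738748923972*t^4 + 50259360334481*t^5.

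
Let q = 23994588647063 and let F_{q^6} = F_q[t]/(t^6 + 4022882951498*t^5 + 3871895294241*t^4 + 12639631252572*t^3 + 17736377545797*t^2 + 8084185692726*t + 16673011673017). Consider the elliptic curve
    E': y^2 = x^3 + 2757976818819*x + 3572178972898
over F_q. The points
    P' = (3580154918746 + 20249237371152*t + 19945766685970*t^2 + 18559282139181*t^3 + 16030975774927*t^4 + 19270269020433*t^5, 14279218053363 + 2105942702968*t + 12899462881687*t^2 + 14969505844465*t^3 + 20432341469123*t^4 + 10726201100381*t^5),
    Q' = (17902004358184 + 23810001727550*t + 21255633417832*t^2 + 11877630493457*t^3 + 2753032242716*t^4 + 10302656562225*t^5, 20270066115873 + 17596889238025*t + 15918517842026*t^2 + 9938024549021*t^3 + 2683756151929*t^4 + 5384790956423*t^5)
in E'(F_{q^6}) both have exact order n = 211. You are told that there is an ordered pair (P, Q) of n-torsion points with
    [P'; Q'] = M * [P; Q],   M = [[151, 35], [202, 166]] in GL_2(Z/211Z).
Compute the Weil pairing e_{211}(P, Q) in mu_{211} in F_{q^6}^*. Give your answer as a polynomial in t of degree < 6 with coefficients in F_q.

Under M = [[151,35],[202,166]] in GL_2(Z/211), e_{211}(P',Q') = e_{211}(P,Q)^(151*166-35*202 mod 211).
det(M) mod 211 = 61; its inverse in (Z/211)^* is 128 (check: 61*128 mod 211 = 1).
Miller loop for e_{211} over F_{23994588647063^6}: bits of 211 = 11010011; 7 double steps + 4 add steps, l/v at each.
e_{211}(P',Q') = 5909700681115 + 14382806788087*t + 12661446888500*t^2 + 14128681377662*t^3 + 16408375731358*t^4 + 7531004561499*t^5.
Hence e(P,Q) = 20461323838797 + 10332925909098*t + 18985395539182*t^2 + 12925751495324*t^3 + 20371663833348*t^4 + 13940471380555*t^5 in F_{23994588647063^6}^*.

20461323838797 + 10332925909098*t + 18985395539182*t^2 + 12925751495324*t^3 + 20371663833348*t^4 + 13940471380555*t^5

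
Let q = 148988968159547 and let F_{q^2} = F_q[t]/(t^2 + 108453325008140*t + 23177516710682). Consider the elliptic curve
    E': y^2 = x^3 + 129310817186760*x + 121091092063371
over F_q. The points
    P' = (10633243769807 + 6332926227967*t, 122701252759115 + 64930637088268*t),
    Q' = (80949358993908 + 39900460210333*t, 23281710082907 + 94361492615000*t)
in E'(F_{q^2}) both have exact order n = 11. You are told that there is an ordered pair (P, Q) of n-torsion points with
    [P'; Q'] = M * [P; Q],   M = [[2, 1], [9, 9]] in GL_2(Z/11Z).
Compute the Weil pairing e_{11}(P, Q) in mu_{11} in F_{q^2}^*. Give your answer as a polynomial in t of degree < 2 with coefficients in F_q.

The 11-Weil pairing on E[11] over F_{148988968159547} is alternating-bilinear: e_{11}(P',Q') = e_{11}(P,Q)^det(M).
2*9 - 1*9 = 9; reduced mod 11: det = 9, inverse 5.
Run Miller on y^2=x^3+129310817186760*x+121091092063371 over F_{148988968159547}: ladder 1011 (4 bits); e = f_P(D_Q)/f_Q(D_P).
e_{11}(P',Q') = 51961125346404 + 148725534620831*t.
Hence e(P,Q) = 146099494038451 + 133026037559297*t in F_{148988968159547^2}^*.

146099494038451 + 133026037559297*t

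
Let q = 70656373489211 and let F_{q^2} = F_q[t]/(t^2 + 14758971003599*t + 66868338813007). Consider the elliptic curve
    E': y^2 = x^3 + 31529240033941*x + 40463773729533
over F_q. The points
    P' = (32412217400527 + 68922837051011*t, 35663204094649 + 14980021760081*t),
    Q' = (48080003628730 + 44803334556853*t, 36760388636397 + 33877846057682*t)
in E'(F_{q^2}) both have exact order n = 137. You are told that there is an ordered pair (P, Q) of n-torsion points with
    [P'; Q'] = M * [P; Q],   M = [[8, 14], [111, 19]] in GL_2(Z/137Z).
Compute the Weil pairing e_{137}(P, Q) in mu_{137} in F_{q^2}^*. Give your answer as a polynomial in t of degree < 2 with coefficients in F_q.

Alternating bilinearity on E[137] (values in mu_{137} in F_{70656373489211^2}) gives e(P',Q') = e(P,Q)^det(M).
det(M) mod 137 = 105; its inverse in (Z/137)^* is 107 (check: 105*107 mod 137 = 1).
Miller loop for e_{137} over F_{70656373489211^2}: bits of 137 = 10001001; 7 double steps + 2 add steps, l/v at each.
The quotient is 42475874316402 + 30665823009487*t.
(42475874316402 + 30665823009487*t)^{107} mod (70656373489211,f) = 27077612869234 + 42496080958351*t.

27077612869234 + 42496080958351*t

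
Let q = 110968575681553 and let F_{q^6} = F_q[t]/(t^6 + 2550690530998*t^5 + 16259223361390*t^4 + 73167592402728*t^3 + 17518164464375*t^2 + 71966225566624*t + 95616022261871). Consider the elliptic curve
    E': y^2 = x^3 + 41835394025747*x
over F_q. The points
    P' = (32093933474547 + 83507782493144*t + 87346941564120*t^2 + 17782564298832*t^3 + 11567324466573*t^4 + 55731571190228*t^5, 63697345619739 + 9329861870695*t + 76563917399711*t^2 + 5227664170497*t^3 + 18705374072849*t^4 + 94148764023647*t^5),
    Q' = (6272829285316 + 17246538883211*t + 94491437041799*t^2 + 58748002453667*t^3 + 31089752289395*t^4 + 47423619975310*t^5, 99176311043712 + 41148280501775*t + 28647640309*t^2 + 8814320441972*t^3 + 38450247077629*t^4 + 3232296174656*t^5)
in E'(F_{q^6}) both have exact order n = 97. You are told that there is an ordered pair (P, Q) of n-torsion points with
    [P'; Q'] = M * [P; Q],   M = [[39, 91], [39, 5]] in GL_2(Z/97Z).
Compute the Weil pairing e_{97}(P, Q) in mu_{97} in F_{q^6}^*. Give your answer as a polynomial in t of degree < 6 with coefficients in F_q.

65753439906100 + 49530775346244*t + 81365144867924*t^2 + 55862206451153*t^3 + 72591069928145*t^4 + 91003741889928*t^5

Under M = [[39,91],[39,5]] in GL_2(Z/97), e_{97}(P',Q') = e_{97}(P,Q)^(39*5-91*39 mod 97).
Inverting 41 mod 97: 71. Thus e_{97}(P,Q) = e(P',Q')^{71}.
Miller loop for e_{97} over F_{110968575681553^6}: bits of 97 = 1100001; 6 double steps + 2 add steps, l/v at each.
Result: e(P',Q') = 68961102926726 + 29122821998757*t + 80850659256787*t^2 + 60245242454375*t^3 + 88986302217699*t^4 + 108264650341662*t^5.
Raise to 71: e(P,Q) = 65753439906100 + 49530775346244*t + 81365144867924*t^2 + 55862206451153*t^3 + 72591069928145*t^4 + 91003741889928*t^5 in mu_{97}.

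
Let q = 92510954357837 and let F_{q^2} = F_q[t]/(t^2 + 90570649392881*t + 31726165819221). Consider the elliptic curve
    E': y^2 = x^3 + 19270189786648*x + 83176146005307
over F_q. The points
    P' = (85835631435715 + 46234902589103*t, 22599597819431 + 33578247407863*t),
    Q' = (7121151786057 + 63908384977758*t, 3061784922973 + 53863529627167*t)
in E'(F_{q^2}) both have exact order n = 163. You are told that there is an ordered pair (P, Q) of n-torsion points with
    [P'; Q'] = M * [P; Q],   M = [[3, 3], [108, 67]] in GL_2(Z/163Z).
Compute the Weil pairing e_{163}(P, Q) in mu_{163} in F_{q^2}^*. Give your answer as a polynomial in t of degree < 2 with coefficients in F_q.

Under M = [[3,3],[108,67]] in GL_2(Z/163), e_{163}(P',Q') = e_{163}(P,Q)^(3*67-3*108 mod 163).
Hence e(P,Q) = e(P',Q')^{53} where 53 = 40^{-1} mod 163.
Run Miller on y^2=x^3+19270189786648*x+83176146005307 over F_{92510954357837}: ladder 10100011 (8 bits); e = f_P(D_Q)/f_Q(D_P).
f_P(D_Q)/f_Q(D_P) = 35891087061616 + 10730374322370*t.
Thus e_{163}(P,Q) = 70581251048223 + 77814273587080*t.

70581251048223 + 77814273587080*t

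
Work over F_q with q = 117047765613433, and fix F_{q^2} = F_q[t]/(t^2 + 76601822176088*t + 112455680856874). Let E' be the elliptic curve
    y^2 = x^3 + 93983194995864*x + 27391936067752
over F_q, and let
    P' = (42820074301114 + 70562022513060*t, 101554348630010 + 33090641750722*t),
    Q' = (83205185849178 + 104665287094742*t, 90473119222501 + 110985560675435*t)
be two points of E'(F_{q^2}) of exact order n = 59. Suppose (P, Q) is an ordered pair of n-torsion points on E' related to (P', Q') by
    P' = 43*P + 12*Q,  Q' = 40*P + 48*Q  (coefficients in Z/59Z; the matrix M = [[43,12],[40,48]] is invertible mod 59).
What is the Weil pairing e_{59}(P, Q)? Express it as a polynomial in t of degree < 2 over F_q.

Under M = [[43,12],[40,48]] in GL_2(Z/59), e_{59}(P',Q') = e_{59}(P,Q)^(43*48-12*40 mod 59).
Hence e(P,Q) = e(P',Q')^{13} where 13 = 50^{-1} mod 59.
n = 59 = (111011)_2 (6 bits, wt 5); accumulate f_{59,P'}(Q'+S)/f_{59,P'}(S) along the 5-step ladder.
Result: e(P',Q') = 12137004155371 + 5096962520696*t.
Hence e(P,Q) = 100202937694025 + 44471240011945*t in F_{117047765613433^2}^*.

100202937694025 + 44471240011945*t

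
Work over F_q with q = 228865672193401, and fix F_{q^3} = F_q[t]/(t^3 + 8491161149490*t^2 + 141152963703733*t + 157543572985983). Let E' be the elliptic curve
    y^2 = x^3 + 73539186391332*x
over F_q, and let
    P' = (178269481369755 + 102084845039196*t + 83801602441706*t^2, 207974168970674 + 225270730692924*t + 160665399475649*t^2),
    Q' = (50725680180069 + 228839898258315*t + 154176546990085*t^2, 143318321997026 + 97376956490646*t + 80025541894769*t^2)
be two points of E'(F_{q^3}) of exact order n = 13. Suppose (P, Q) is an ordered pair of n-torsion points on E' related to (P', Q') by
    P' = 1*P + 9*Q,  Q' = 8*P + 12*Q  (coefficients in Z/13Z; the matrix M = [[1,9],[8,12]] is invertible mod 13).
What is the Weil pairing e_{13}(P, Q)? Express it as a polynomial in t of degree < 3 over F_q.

Alternating bilinearity on E[13] (values in mu_{13} in F_{228865672193401^3}) gives e(P',Q') = e(P,Q)^det(M).
So e_{13}(P,Q) = e_{13}(P',Q')^{8}, since 5*8 = 1 mod 13.
Miller loop for e_{13} over F_{228865672193401^3}: bits of 13 = 1101; 3 double steps + 2 add steps, l/v at each.
f_P(D_Q)/f_Q(D_P) = 202156062190481 + 122126966043965*t + 213306455387720*t^2.
(202156062190481 + 122126966043965*t + 213306455387720*t^2)^{8} mod (228865672193401,f) = 11961117611340 + 82030259115095*t + 122358932044954*t^2.

11961117611340 + 82030259115095*t + 122358932044954*t^2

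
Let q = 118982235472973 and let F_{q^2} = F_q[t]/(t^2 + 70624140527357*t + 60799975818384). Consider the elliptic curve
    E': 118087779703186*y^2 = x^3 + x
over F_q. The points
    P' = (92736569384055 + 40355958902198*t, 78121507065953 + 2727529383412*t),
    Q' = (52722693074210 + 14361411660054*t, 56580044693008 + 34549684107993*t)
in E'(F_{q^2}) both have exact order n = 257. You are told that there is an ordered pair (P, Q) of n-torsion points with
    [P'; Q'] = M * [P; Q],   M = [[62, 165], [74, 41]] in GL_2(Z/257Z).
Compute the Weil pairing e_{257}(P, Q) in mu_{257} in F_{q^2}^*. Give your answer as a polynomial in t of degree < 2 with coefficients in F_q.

83126801668496 + 22592449509003*t

e_{257} is bilinear + alternating on E[257], so e_{257}(62*P + 165*Q, 74*P + 41*Q) = e_{257}(P,Q)^(62*41-165*74).
62*41 - 165*74 = -9668; reduced mod 257: det = 98, inverse 139.
Montgomery->Weierstrass: x_W = 41541679656034*x, y_W=41541679656034*y on F_{118982235472973}; lands on y^2=x^3+80668928905597*x.
Run Miller on y^2=x^3+80668928905597*x over F_{118982235472973}: ladder 100000001 (9 bits); e = f_P(D_Q)/f_Q(D_P).
So e_{257}(P',Q') = 10990574160988 + 82237404673293*t.
Hence e(P,Q) = 83126801668496 + 22592449509003*t in F_{118982235472973^2}^*.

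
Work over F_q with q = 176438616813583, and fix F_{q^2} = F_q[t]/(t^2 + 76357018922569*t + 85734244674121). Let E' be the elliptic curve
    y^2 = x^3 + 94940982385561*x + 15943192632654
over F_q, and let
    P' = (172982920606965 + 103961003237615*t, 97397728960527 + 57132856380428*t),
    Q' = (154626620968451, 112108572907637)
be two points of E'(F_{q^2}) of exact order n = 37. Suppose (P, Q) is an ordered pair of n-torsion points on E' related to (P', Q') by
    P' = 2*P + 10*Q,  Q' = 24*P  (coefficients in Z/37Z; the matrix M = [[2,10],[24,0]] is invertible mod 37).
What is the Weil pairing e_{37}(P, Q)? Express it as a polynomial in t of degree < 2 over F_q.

108996768546573 + 41705914711969*t

Alternating bilinearity on E[37] (values in mu_{37} in F_{176438616813583^2}) gives e(P',Q') = e(P,Q)^det(M).
So e_{37}(P,Q) = e_{37}(P',Q')^{2}, since 19*2 = 1 mod 37.
n = 37 = (100101)_2 (6 bits, wt 3); accumulate f_{37,P'}(Q'+S)/f_{37,P'}(S) along the 5-step ladder.
f_P(D_Q)/f_Q(D_P) = 109819284058720 + 98198826213894*t.
Thus e_{37}(P,Q) = 108996768546573 + 41705914711969*t.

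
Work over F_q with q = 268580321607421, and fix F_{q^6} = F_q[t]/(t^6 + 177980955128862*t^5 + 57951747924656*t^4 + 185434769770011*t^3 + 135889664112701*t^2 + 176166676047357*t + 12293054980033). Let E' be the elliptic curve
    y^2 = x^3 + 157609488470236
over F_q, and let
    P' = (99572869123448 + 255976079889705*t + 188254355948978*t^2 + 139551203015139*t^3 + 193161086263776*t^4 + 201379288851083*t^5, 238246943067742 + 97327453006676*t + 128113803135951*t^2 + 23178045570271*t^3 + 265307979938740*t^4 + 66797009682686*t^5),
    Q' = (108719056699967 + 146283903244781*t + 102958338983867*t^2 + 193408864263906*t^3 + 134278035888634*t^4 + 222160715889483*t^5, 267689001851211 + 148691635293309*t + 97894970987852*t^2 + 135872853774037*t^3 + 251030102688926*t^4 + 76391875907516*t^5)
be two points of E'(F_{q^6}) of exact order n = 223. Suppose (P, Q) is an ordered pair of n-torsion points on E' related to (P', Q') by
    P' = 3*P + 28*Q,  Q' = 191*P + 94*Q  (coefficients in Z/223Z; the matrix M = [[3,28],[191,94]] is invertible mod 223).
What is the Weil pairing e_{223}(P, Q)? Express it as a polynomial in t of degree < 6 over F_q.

148507272567891 + 109555412797749*t + 258919142750782*t^2 + 232951081759828*t^3 + 51855482486292*t^4 + 12672466181064*t^5

e_{223} is bilinear + alternating on E[223], so e_{223}(3*P + 28*Q, 191*P + 94*Q) = e_{223}(P,Q)^(3*94-28*191).
det(M) mod 223 = 63; its inverse in (Z/223)^* is 177 (check: 63*177 mod 223 = 1).
Build f_{223,P'} and f_{223,Q'} via the 8-bit ladder of 223=11011111_2; evaluate at shifted divisors; quotient in F_{268580321607421^6}.
So e_{223}(P',Q') = 140630261775813 + 146169975171894*t + 25854756874830*t^2 + 206005337834451*t^3 + 156475704776720*t^4 + 127228096781788*t^5.
Finally e_{223}(P,Q) = 148507272567891 + 109555412797749*t + 258919142750782*t^2 + 232951081759828*t^3 + 51855482486292*t^4 + 12672466181064*t^5.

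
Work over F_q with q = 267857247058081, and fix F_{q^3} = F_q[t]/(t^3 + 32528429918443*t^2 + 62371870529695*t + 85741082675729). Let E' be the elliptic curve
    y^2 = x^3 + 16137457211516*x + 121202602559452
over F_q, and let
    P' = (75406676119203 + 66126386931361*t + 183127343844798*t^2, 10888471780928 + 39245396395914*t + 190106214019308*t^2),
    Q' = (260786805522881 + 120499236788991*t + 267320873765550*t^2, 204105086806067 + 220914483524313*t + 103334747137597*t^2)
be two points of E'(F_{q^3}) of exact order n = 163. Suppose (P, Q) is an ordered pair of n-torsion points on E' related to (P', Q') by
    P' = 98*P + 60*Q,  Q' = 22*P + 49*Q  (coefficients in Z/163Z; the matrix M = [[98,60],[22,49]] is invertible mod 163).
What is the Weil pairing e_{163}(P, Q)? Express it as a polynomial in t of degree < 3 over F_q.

218638361949371 + 110633030134713*t + 60637965387271*t^2

Under M = [[98,60],[22,49]] in GL_2(Z/163), e_{163}(P',Q') = e_{163}(P,Q)^(98*49-60*22 mod 163).
det M = 98*49 - 60*22 = 3482 = 59 (mod 163); 59^{-1} = 105 (mod 163).
n = 163 = (10100011)_2 (8 bits, wt 4); accumulate f_{163,P'}(Q'+S)/f_{163,P'}(S) along the 7-step ladder.
f_P(D_Q)/f_Q(D_P) = 2854303240548 + 106154951952269*t + 87218222685464*t^2.
(2854303240548 + 106154951952269*t + 87218222685464*t^2)^{105} mod (267857247058081,f) = 218638361949371 + 110633030134713*t + 60637965387271*t^2.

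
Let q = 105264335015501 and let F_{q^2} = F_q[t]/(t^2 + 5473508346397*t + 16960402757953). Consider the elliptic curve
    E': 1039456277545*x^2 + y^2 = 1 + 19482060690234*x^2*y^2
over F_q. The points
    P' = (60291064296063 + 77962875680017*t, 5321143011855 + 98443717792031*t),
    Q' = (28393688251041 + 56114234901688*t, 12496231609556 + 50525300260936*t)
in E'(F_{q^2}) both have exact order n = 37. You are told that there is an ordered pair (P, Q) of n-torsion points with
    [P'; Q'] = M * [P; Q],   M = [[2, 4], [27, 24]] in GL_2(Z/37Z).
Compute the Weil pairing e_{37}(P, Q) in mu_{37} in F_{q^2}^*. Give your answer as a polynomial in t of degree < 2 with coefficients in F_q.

The 37-Weil pairing on E[37] over F_{105264335015501} is alternating-bilinear: e_{37}(P',Q') = e_{37}(P,Q)^det(M).
det M = 2*24 - 4*27 = -60 = 14 (mod 37); 14^{-1} = 8 (mod 37).
Map (x,y)_Ed via u=(1+y)/(1-y), v=(1+y)/((1-y)x) to Montgomery A=51204104054534,B=41949461817173; then to (a',b')=(79200423182616,15153939934755).
Miller loop for e_{37} over F_{105264335015501^2}: bits of 37 = 100101; 5 double steps + 2 add steps, l/v at each.
e_{37}(P',Q') = 29447249112168 + 45325533366018*t.
Hence e(P,Q) = 49623606048422 + 76882638042582*t in F_{105264335015501^2}^*.

49623606048422 + 76882638042582*t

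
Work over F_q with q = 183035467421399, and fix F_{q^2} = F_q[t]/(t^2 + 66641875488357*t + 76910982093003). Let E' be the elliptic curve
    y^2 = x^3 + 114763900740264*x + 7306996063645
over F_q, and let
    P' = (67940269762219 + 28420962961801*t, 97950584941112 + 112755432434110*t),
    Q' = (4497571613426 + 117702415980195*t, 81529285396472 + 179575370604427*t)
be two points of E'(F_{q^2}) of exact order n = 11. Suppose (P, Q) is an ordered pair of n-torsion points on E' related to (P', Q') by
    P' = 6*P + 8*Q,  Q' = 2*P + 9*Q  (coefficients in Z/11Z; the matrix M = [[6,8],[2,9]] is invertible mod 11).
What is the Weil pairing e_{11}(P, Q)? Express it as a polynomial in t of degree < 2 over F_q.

e_{11} is bilinear + alternating on E[11], so e_{11}(6*P + 8*Q, 2*P + 9*Q) = e_{11}(P,Q)^(6*9-8*2).
Hence e(P,Q) = e(P',Q')^{9} where 9 = 5^{-1} mod 11.
Double-and-add over 1011: 4-1 doublings, 3-1 additions; each step l_{T,T}/v_{2T} or l_{T,P'}/v at Q'+S for random S.
The quotient is 51105421753858 + 146743621468407*t.
Hence e(P,Q) = 173578564053206 + 129489249013924*t in F_{183035467421399^2}^*.

173578564053206 + 129489249013924*t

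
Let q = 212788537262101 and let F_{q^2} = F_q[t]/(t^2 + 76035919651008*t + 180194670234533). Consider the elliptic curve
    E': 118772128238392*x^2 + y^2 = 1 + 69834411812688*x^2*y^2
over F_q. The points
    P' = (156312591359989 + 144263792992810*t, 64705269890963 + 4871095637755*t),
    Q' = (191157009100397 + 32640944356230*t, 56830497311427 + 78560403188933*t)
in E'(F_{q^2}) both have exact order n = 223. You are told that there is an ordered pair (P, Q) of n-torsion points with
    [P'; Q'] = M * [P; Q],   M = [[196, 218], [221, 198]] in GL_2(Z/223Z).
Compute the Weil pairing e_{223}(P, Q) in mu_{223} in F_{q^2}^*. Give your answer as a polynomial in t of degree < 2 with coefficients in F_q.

173585209989455 + 61107166255346*t

e_{223} is bilinear + alternating on E[223], so e_{223}(196*P + 218*Q, 221*P + 198*Q) = e_{223}(P,Q)^(196*198-218*221).
196*198 - 218*221 = -9370; reduced mod 223: det = 219, inverse 167.
Edwards->Montgomery: u=(1+y)/(1-y), v=u/x -> 77585756265363v^2=u^3+60413154939323u^2+u; then x_W=12234429106426u+102363935762547: y^2=x^3+20849550461988*x+7109044065951.
Build f_{223,P'} and f_{223,Q'} via the 8-bit ladder of 223=11011111_2; evaluate at shifted divisors; quotient in F_{212788537262101^2}.
Miller gives e_{223}(P',Q') = 145874113370358 + 166633389022012*t in F_{212788537262101^2}.
Finally e_{223}(P,Q) = 173585209989455 + 61107166255346*t.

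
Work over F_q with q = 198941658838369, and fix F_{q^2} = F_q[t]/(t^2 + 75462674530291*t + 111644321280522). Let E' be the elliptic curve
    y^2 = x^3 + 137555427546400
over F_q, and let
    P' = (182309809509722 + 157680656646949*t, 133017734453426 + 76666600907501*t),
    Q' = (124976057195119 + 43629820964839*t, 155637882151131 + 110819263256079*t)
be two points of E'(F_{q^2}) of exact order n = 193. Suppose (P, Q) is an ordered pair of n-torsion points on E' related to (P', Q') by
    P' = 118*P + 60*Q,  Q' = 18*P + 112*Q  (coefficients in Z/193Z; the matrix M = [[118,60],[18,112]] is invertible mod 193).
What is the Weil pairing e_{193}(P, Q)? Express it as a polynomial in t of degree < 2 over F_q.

185597019640181 + 39972168496741*t

Since e_{193}(P,P)=e_{193}(Q,Q)=1 and e_{193}(Q,P)=e_{193}(P,Q)^{-1}, expanding e_{193}(118*P + 60*Q,18*P + 112*Q) leaves e(P,Q)^det(M).
So e_{193}(P,Q) = e_{193}(P',Q')^{151}, since 170*151 = 1 mod 193.
Run Miller on y^2=x^3+137555427546400 over F_{198941658838369}: ladder 11000001 (8 bits); e = f_P(D_Q)/f_Q(D_P).
So e_{193}(P',Q') = 122988228499219 + 145476687151876*t.
Finally e_{193}(P,Q) = 185597019640181 + 39972168496741*t.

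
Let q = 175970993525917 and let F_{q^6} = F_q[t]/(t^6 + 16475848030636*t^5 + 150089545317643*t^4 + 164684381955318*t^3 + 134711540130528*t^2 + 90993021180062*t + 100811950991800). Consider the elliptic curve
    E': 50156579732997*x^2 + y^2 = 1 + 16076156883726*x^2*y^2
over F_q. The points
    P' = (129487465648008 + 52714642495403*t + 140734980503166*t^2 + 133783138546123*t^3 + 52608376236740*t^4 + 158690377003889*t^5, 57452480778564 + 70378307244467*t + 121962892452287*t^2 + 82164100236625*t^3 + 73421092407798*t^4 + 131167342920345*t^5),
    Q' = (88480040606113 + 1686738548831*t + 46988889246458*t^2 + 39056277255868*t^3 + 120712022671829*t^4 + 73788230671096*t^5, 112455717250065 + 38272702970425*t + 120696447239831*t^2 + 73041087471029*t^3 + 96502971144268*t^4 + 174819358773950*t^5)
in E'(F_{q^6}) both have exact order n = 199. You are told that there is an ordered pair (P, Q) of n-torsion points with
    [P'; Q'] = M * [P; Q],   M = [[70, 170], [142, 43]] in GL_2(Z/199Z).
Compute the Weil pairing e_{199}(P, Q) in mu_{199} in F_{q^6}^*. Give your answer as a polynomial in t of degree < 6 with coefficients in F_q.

Alternating bilinearity on E[199] (values in mu_{199} in F_{175970993525917^6}) gives e(P',Q') = e(P,Q)^det(M).
Inverting 163 mod 199: 105. Thus e_{199}(P,Q) = e(P',Q')^{105}.
Edwards->Montgomery: u=(1+y)/(1-y), v=u/x -> 174638187132176v^2=u^3+118959302198890u^2+u; then x_W=52512854093797u+99024286199079: y^2=x^3+82527731154432.
8-bit Miller (11000111) on E'/F_{175970993525917} with a'=0, b'=82527731154432: accumulate tangent/chord ratios at Q'+S and P'+S'.
Result: e(P',Q') = 25906691383182 + 73461777257026*t + 36188071329466*t^2 + 118831978554543*t^3 + 138302333108727*t^4 + 126906380734200*t^5.
Thus e_{199}(P,Q) = 96890127675262 + 139120865150462*t + 108055249266772*t^2 + 141469022219845*t^3 + 53399733023046*t^4 + 123511957409202*t^5.

96890127675262 + 139120865150462*t + 108055249266772*t^2 + 141469022219845*t^3 + 53399733023046*t^4 + 123511957409202*t^5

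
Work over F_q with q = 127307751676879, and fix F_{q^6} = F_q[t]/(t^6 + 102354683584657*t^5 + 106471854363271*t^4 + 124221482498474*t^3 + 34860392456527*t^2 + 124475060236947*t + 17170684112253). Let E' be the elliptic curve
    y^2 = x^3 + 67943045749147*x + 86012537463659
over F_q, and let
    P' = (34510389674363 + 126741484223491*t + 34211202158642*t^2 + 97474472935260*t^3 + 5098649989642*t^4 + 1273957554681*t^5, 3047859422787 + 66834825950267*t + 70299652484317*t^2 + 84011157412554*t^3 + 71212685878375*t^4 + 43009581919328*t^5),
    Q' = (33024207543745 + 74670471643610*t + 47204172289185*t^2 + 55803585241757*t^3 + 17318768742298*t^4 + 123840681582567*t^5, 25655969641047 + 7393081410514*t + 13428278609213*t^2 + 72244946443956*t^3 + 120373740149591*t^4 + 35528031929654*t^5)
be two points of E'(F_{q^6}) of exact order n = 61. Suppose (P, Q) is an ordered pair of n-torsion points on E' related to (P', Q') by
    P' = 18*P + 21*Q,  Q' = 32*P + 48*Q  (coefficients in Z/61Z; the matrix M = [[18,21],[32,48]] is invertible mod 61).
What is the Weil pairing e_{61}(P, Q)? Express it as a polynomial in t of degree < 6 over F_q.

e_{61} is bilinear + alternating on E[61], so e_{61}(18*P + 21*Q, 32*P + 48*Q) = e_{61}(P,Q)^(18*48-21*32).
det M = 18*48 - 21*32 = 192 = 9 (mod 61); 9^{-1} = 34 (mod 61).
Run Miller on y^2=x^3+67943045749147*x+86012537463659 over F_{127307751676879}: ladder 111101 (6 bits); e = f_P(D_Q)/f_Q(D_P).
f_P(D_Q)/f_Q(D_P) = 81150256691323 + 53521346334767*t + 119067408043332*t^2 + 19029957679787*t^3 + 8163350455800*t^4 + 30192247256985*t^5.
Hence e(P,Q) = 107385496561766 + 63079202470668*t + 22956890547308*t^2 + 121361241207477*t^3 + 15222295233368*t^4 + 18286962784619*t^5 in F_{127307751676879^6}^*.

107385496561766 + 63079202470668*t + 22956890547308*t^2 + 121361241207477*t^3 + 15222295233368*t^4 + 18286962784619*t^5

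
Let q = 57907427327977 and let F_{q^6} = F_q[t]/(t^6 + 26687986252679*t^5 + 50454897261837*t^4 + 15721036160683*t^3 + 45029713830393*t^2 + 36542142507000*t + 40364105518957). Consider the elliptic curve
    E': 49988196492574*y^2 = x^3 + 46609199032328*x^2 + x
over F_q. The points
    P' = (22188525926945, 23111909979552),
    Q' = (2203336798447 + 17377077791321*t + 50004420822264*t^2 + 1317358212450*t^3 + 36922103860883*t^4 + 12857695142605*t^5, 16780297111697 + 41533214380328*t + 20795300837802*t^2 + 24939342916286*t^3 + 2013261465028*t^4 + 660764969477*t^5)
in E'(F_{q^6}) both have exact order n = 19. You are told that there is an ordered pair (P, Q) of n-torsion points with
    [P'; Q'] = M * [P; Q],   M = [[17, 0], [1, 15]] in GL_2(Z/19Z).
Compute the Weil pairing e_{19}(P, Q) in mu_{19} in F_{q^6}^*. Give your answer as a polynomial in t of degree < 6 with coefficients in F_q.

Alternating bilinearity on E[19] (values in mu_{19} in F_{57907427327977^6}) gives e(P',Q') = e(P,Q)^det(M).
Hence e(P,Q) = e(P',Q')^{12} where 12 = 8^{-1} mod 19.
Montgomery->Weierstrass: x_W = 19067834804522*x+44890211776512, y_W=19067834804522*y on F_{57907427327977}; lands on y^2=x^3+20749725078879*x+16391473469722.
Double-and-add over 10011: 5-1 doublings, 3-1 additions; each step l_{T,T}/v_{2T} or l_{T,P'}/v at Q'+S for random S.
So e_{19}(P',Q') = 43838222726362 + 20266902339453*t + 15633943256585*t^2 + 19413089145392*t^3 + 38987792950993*t^4 + 14003352148961*t^5.
e_{19}(P,Q) = (43838222726362 + 20266902339453*t + 15633943256585*t^2 + 19413089145392*t^3 + 38987792950993*t^4 + 14003352148961*t^5)^{12} = 988870070441 + 54824423096914*t + 31145401950381*t^2 + 37505240426199*t^3 + 29297473582300*t^4 + 57635686833697*t^5.

988870070441 + 54824423096914*t + 31145401950381*t^2 + 37505240426199*t^3 + 29297473582300*t^4 + 57635686833697*t^5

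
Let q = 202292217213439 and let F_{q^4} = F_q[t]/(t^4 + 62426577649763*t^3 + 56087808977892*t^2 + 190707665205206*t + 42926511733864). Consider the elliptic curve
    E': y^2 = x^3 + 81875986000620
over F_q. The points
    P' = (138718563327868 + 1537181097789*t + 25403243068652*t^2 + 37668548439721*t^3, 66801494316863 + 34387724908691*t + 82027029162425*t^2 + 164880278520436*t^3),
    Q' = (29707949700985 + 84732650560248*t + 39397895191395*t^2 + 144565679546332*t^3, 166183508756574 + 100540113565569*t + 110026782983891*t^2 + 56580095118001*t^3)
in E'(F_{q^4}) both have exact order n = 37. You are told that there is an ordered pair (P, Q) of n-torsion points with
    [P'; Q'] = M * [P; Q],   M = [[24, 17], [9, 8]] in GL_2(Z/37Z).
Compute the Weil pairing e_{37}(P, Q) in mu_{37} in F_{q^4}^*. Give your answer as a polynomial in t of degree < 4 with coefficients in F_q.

The 37-Weil pairing on E[37] over F_{202292217213439} is alternating-bilinear: e_{37}(P',Q') = e_{37}(P,Q)^det(M).
det(M) mod 37 = 2; its inverse in (Z/37)^* is 19 (check: 2*19 mod 37 = 1).
Double-and-add over 100101: 6-1 doublings, 3-1 additions; each step l_{T,T}/v_{2T} or l_{T,P'}/v at Q'+S for random S.
The quotient is 103543246057819 + 76686962220321*t + 164124320123126*t^2 + 57478702166139*t^3.
Hence e(P,Q) = 104597989295 + 3935931723826*t + 162316528955458*t^2 + 165806988919494*t^3 in F_{202292217213439^4}^*.

104597989295 + 3935931723826*t + 162316528955458*t^2 + 165806988919494*t^3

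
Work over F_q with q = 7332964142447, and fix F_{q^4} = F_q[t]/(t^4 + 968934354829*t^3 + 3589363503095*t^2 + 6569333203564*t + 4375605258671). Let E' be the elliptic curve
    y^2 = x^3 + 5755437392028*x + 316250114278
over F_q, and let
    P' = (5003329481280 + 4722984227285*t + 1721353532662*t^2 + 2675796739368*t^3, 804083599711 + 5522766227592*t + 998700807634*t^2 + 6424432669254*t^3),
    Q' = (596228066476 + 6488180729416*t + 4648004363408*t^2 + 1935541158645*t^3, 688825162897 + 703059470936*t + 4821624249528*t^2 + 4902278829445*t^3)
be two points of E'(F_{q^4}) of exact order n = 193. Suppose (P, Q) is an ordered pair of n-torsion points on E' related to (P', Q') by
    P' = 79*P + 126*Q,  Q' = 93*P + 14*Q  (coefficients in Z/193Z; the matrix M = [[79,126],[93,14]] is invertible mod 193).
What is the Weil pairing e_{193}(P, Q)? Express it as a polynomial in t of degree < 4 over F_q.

6799984749037 + 1027721178243*t + 6962299126439*t^2 + 4163982225271*t^3

The 193-Weil pairing on E[193] over F_{7332964142447} is alternating-bilinear: e_{193}(P',Q') = e_{193}(P,Q)^det(M).
Hence e(P,Q) = e(P',Q')^{129} where 129 = 3^{-1} mod 193.
8-bit Miller (11000001) on E'/F_{7332964142447} with a'=5755437392028, b'=316250114278: accumulate tangent/chord ratios at Q'+S and P'+S'.
The quotient is 5054598523188 + 5933626398118*t + 7277274526032*t^2 + 2800523751570*t^3.
Thus e_{193}(P,Q) = 6799984749037 + 1027721178243*t + 6962299126439*t^2 + 4163982225271*t^3.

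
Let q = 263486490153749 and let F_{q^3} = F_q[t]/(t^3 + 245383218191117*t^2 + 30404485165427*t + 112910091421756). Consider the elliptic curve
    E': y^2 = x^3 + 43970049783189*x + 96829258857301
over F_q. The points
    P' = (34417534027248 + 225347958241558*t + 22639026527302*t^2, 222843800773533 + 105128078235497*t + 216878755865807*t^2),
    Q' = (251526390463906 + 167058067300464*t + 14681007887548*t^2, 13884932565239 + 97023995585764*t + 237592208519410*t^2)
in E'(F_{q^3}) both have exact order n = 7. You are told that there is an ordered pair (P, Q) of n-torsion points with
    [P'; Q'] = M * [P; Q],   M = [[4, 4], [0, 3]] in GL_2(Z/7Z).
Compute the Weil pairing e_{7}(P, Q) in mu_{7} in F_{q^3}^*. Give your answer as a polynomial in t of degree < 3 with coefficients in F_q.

26834497181337 + 123186534802400*t + 57518131095600*t^2

e_{7} is bilinear + alternating on E[7], so e_{7}(4*P + 4*Q, 3*Q) = e_{7}(P,Q)^(4*3-4*0).
So e_{7}(P,Q) = e_{7}(P',Q')^{3}, since 5*3 = 1 mod 7.
Miller loop for e_{7} over F_{263486490153749^3}: bits of 7 = 111; 2 double steps + 2 add steps, l/v at each.
f_P(D_Q)/f_Q(D_P) = 228512559952689 + 242478761460761*t + 96043349840441*t^2.
(228512559952689 + 242478761460761*t + 96043349840441*t^2)^{3} mod (263486490153749,f) = 26834497181337 + 123186534802400*t + 57518131095600*t^2.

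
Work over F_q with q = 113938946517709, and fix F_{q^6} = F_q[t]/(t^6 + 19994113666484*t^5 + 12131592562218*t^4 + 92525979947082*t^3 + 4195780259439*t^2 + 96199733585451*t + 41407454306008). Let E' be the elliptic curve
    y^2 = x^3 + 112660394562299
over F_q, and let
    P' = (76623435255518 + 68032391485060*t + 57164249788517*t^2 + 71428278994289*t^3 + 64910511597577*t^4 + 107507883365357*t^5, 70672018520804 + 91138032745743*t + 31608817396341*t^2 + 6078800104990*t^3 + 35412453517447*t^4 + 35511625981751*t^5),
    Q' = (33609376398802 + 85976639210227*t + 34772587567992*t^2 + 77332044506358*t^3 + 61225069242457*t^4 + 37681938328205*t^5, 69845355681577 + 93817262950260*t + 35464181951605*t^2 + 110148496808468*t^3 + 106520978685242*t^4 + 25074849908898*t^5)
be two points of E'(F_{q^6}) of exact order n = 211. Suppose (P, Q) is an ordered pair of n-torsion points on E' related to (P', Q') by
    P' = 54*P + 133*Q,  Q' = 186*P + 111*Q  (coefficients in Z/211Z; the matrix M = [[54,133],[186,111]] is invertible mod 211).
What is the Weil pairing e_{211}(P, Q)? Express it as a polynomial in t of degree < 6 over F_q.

45715664104789 + 35243572454871*t + 108656478163345*t^2 + 84978539074882*t^3 + 77284202797904*t^4 + 95778137702897*t^5

Under M = [[54,133],[186,111]] in GL_2(Z/211), e_{211}(P',Q') = e_{211}(P,Q)^(54*111-133*186 mod 211).
So e_{211}(P,Q) = e_{211}(P',Q')^{205}, since 35*205 = 1 mod 211.
Run Miller on y^2=x^3+112660394562299 over F_{113938946517709}: ladder 11010011 (8 bits); e = f_P(D_Q)/f_Q(D_P).
Miller gives e_{211}(P',Q') = 4882500171273 + 37761598926337*t + 104787814108420*t^2 + 113514563469720*t^3 + 9368911933872*t^4 + 19875657226591*t^5 in F_{113938946517709^6}.
Raise to 205: e(P,Q) = 45715664104789 + 35243572454871*t + 108656478163345*t^2 + 84978539074882*t^3 + 77284202797904*t^4 + 95778137702897*t^5 in mu_{211}.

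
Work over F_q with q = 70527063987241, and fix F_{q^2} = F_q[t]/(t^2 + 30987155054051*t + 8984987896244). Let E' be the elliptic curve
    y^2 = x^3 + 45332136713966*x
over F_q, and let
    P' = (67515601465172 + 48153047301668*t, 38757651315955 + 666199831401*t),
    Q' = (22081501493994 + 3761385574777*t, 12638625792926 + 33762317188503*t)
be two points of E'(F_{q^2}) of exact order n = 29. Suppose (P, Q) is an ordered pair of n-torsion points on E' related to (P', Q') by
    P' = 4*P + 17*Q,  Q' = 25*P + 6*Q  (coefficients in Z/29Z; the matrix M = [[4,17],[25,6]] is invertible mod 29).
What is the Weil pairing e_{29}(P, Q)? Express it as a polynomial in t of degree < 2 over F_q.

e_{29}(aP+bQ,cP+dQ) = e_{29}(P,Q)^(ad-bc); with (a,b,c,d)=(4,17,25,6) this gives the det-29 law.
det(M) mod 29 = 5; its inverse in (Z/29)^* is 6 (check: 5*6 mod 29 = 1).
Run Miller on y^2=x^3+45332136713966*x over F_{70527063987241}: ladder 11101 (5 bits); e = f_P(D_Q)/f_Q(D_P).
f_P(D_Q)/f_Q(D_P) = 61277885319766 + 50359820061821*t.
e_{29}(P,Q) = (61277885319766 + 50359820061821*t)^{6} = 33382888407073 + 33619542024273*t.

33382888407073 + 33619542024273*t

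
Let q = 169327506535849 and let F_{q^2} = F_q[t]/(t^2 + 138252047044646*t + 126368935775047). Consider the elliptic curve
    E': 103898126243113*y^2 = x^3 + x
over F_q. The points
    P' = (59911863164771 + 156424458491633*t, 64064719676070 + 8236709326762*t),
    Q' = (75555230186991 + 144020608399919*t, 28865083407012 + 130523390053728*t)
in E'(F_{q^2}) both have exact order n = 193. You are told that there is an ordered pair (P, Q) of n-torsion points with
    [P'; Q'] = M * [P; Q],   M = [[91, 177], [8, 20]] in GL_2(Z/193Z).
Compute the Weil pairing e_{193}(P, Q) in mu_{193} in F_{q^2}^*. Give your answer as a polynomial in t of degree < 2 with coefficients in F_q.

141797675276140 + 14375768684206*t

The 193-Weil pairing on E[193] over F_{169327506535849} is alternating-bilinear: e_{193}(P',Q') = e_{193}(P,Q)^det(M).
det M = 91*20 - 177*8 = 404 = 18 (mod 193); 18^{-1} = 118 (mod 193).
Undo Montgomery via alpha=0, beta=28885733205416: (a',b')=(83592449846767,0) over F_{169327506535849}.
Run Miller on y^2=x^3+83592449846767*x over F_{169327506535849}: ladder 11000001 (8 bits); e = f_P(D_Q)/f_Q(D_P).
The quotient is 47499797046490 + 2607704086824*t.
Finally e_{193}(P,Q) = 141797675276140 + 14375768684206*t.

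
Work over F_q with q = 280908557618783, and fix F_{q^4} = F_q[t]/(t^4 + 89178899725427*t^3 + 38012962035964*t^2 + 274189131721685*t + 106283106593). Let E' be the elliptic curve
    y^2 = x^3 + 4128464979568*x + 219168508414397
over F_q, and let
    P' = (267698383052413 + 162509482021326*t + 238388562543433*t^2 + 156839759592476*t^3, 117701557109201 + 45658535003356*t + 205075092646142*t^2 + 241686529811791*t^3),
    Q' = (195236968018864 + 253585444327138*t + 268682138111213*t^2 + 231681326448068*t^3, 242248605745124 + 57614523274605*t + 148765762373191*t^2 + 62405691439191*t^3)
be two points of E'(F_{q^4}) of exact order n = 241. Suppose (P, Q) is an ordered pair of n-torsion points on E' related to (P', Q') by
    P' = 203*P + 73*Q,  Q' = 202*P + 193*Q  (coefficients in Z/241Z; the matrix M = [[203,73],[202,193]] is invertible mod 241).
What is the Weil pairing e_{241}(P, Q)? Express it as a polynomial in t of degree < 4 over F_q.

144900255857644 + 41839359886610*t + 125676148236291*t^2 + 64073778891269*t^3

e_{241} is bilinear + alternating on E[241], so e_{241}(203*P + 73*Q, 202*P + 193*Q) = e_{241}(P,Q)^(203*193-73*202).
Inverting 92 mod 241: 186. Thus e_{241}(P,Q) = e(P',Q')^{186}.
Double-and-add over 11110001: 8-1 doublings, 5-1 additions; each step l_{T,T}/v_{2T} or l_{T,P'}/v at Q'+S for random S.
So e_{241}(P',Q') = 18901138520824 + 162533787236521*t + 189229540119709*t^2 + 199585041870813*t^3.
Raise to 186: e(P,Q) = 144900255857644 + 41839359886610*t + 125676148236291*t^2 + 64073778891269*t^3 in mu_{241}.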